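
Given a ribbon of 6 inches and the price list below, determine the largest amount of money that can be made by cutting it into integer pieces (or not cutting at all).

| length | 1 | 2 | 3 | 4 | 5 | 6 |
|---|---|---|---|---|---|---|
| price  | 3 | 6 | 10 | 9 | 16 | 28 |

Let v[k] be the best obtainable value from length k. For each k, try every first piece i and keep the best of price[i] + v[k−i].
v[1] = 3
v[2] = max(3+3, 6+0) = 6
v[3] = max(3+6, 6+3, 10+0) = 10
v[4] = max(3+10, 6+6, 10+3, 9+0) = 13
v[5] = max(3+13, 6+10, 10+6, 9+3, 16+0) = 16
v[6] = max(3+16, 6+13, 10+10, 9+6, 16+3, 28+0) = 28
Best is to sell the whole 6-inch piece uncut for ¢28.

28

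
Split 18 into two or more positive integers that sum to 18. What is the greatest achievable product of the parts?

729

Let f[k] be the best product for length k (with at least one cut). For each first piece i, the rest contributes max(k−i, f[k−i]).
f[2] = 1*max(1,0) = 1*1 = 1
f[3] = 1*max(2,1) = 1*2 = 2
f[4] = 2*max(2,1) = 2*2 = 4
f[5] = 2*max(3,2) = 2*3 = 6
f[6] = 3*max(3,2) = 3*3 = 9
f[7] = 2*max(5,6) = 2*6 = 12
f[8] = 2*max(6,9) = 2*9 = 18
f[9] = 3*max(6,9) = 3*9 = 27
f[10] = 2*max(8,18) = 2*18 = 36
f[11] = 2*max(9,27) = 2*27 = 54
f[12] = 3*max(9,27) = 3*27 = 81
f[13] = 2*max(11,54) = 2*54 = 108
f[14] = 2*max(12,81) = 2*81 = 162
f[15] = 3*max(12,81) = 3*81 = 243
f[16] = 2*max(14,162) = 2*162 = 324
f[17] = 2*max(15,243) = 2*243 = 486
f[18] = 3*max(15,243) = 3*243 = 729
One optimal split: 3 + 3 + 3 + 3 + 3 + 3; product 3*3*3*3*3*3 = 729.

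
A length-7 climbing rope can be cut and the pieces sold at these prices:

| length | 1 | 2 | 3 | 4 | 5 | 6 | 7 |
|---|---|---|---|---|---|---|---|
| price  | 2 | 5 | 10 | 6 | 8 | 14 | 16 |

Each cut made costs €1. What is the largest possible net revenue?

20

Consider every possible first cut. r[k] is the best of p[i]+r[k−i] over all sellable i≤k, charging 1 whenever i<k.
r[1] = 2
r[2] = 5
r[3] = 10
r[4] = 11  (first piece 1, then r[3]=10)
r[5] = 14  (first piece 2, then r[3]=10)
r[6] = 19  (first piece 3, then r[3]=10)
r[7] = 20  (first piece 1, then r[6]=19)
One optimal plan: pieces 3 + 3 + 1 (2 cuts) → €22 − €2 = €20.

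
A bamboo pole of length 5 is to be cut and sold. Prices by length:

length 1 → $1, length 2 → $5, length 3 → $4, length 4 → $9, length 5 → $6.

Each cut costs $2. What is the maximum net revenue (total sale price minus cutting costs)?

Build r[k] bottom-up: r[k] = max over allowed piece i of (p[i] + r[k−i]) − 2 per cut.
r[1] = 1
r[2] = 5
r[3] = 4  (first piece 1, then r[2]=5)
r[4] = 9
r[5] = 8  (first piece 1, then r[4]=9)
One optimal plan: pieces 4 + 1 (1 cut) → $10 − $2 = $8.

8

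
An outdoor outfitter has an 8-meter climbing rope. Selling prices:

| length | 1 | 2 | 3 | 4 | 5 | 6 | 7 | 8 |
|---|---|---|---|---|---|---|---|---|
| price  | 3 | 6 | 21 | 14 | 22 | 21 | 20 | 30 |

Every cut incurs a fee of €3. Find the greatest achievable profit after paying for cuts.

Consider every possible first cut. net[k] is the best of p[i]+net[k−i] over all sellable i≤k, charging 3 whenever i<k.
net[1] = 3
net[2] = 6
net[3] = 21
net[4] = 21  (first piece 1, then net[3]=21)
net[5] = 24  (first piece 2, then net[3]=21)
net[6] = 39  (first piece 3, then net[3]=21)
net[7] = 39  (first piece 1, then net[6]=39)
net[8] = 42  (first piece 2, then net[6]=39)
One optimal plan: pieces 3 + 3 + 2 (2 cuts) → €48 − €6 = €42.

42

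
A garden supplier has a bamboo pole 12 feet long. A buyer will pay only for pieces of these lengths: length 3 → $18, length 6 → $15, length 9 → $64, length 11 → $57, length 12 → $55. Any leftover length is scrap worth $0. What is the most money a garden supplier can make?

Build best[k] bottom-up: best[k] = max over allowed piece i of (p[i] + best[k−i]).
best[1] = 0
best[2] = 0
best[3] = 18
best[4] = 18
best[5] = 18
best[6] = max(18+18, 15+0) = 36
best[7] = max(18+18, 15+0) = 36
best[8] = max(18+18, 15+0) = 36
best[9] = max(18+36, 15+18, 64+0) = 64
best[10] = max(18+36, 15+18, 64+0) = 64
best[11] = max(18+36, 15+18, 64+0, 57+0) = 64
best[12] = max(18+64, 15+36, 64+18, 57+0, 55+0) = 82
One optimal cutting: 9 + 3 → $82.

82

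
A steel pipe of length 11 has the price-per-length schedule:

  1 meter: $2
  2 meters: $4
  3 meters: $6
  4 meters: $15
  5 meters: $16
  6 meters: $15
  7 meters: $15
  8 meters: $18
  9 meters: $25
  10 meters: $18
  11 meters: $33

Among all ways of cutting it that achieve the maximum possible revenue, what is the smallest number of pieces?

3

Build r[k] bottom-up: r[k] = max over allowed piece i of (p[i] + r[k−i]).
r[1] = 2
r[2] = max(2+2, 4+0) = 4
r[3] = max(2+4, 4+2, 6+0) = 6
r[4] = max(2+6, 4+4, 6+2, 15+0) = 15
r[5] = max(2+15, 4+6, 6+4, 15+2, 16+0) = 17
r[6] = max(2+17, 4+15, 6+6, 15+4, 16+2, 15+0) = 19
r[7] = max(2+19, 4+17, 6+15, …, 15+2, 15+0) = 21
r[8] = max(2+21, 4+19, 6+17, …, 15+2, 18+0) = 30
r[9] = max(2+30, 4+21, 6+19, …, 18+2, 25+0) = 32
r[10] = max(2+32, 4+30, 6+21, …, 25+2, 18+0) = 34
r[11] = max(2+34, 4+32, 6+30, …, 18+2, 33+0) = 36
Maximum revenue is $36.
Now minimize piece count subject to staying optimal: for each k, pieces[k] = 1 + min over i with p[i]+r[k−i]=r[k] of pieces[k−i].
pieces[8] = 2
pieces[9] = 3
pieces[10] = 3
pieces[11] = 3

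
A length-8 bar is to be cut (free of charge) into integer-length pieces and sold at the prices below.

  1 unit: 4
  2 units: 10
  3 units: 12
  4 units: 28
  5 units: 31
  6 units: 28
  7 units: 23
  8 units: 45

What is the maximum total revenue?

Consider every possible first cut. v[k] is the best of p[i]+v[k−i] over all sellable i≤k.
v[1] = 4
v[2] = max(4+4, 10+0) = 10
v[3] = max(4+10, 10+4, 12+0) = 14
v[4] = max(4+14, 10+10, 12+4, 28+0) = 28
v[5] = max(4+28, 10+14, 12+10, 28+4, 31+0) = 32
v[6] = max(4+32, 10+28, 12+14, 28+10, 31+4, 28+0) = 38
v[7] = max(4+38, 10+32, 12+28, …, 28+4, 23+0) = 42
v[8] = max(4+42, 10+38, 12+32, …, 23+4, 45+0) = 56
One optimal cutting: 4 + 4 → 28 + 28 = 56.

56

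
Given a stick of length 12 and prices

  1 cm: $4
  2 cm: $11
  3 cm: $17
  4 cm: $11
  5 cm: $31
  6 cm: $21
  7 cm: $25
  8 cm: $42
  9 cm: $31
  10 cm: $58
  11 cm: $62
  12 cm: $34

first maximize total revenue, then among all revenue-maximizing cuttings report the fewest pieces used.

3

Let r[k] be the best obtainable value from length k. For each k, try every first piece i and keep the best of price[i] + r[k−i].
r[1] = 4
r[2] = 11
r[3] = 17
r[4] = 22  (first piece 2, then r[2]=11)
r[5] = 31
r[6] = 35  (first piece 1, then r[5]=31)
r[7] = 42  (first piece 2, then r[5]=31)
r[8] = 48  (first piece 3, then r[5]=31)
r[9] = 53  (first piece 2, then r[7]=42)
r[10] = 62  (first piece 5, then r[5]=31)
r[11] = 66  (first piece 1, then r[10]=62)
r[12] = 73  (first piece 2, then r[10]=62)
Maximum revenue is $73.
Now minimize piece count subject to staying optimal: for each k, pieces[k] = 1 + min over i with p[i]+r[k−i]=r[k] of pieces[k−i].
pieces[9] = 3
pieces[10] = 2
pieces[11] = 3
pieces[12] = 3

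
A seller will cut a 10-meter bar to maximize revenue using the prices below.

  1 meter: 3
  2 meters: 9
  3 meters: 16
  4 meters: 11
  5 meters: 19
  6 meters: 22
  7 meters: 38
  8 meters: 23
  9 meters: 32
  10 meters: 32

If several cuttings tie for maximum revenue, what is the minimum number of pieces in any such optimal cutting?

2

Build r[k] bottom-up: r[k] = max over allowed piece i of (p[i] + r[k−i]).
r[1] = 3
r[2] = 9
r[3] = 16
r[4] = 19  (first piece 1, then r[3]=16)
r[5] = 25  (first piece 2, then r[3]=16)
r[6] = 32  (first piece 3, then r[3]=16)
r[7] = 38
r[8] = 41  (first piece 1, then r[7]=38)
r[9] = 48  (first piece 3, then r[6]=32)
r[10] = 54  (first piece 3, then r[7]=38)
Maximum revenue is 54.
Now minimize piece count subject to staying optimal: for each k, pieces[k] = 1 + min over i with p[i]+r[k−i]=r[k] of pieces[k−i].
pieces[7] = 1
pieces[8] = 2
pieces[9] = 3
pieces[10] = 2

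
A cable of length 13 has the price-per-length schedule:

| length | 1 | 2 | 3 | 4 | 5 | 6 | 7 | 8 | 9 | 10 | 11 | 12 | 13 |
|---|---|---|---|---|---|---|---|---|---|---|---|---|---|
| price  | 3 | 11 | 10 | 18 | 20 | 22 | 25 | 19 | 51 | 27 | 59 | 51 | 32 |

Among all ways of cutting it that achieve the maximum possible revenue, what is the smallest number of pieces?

3

Build r[k] bottom-up: r[k] = max over allowed piece i of (p[i] + r[k−i]).
r[1] = 3
r[2] = max(3+3, 11+0) = 11
r[3] = max(3+11, 11+3, 10+0) = 14
r[4] = max(3+14, 11+11, 10+3, 18+0) = 22
r[5] = max(3+22, 11+14, 10+11, 18+3, 20+0) = 25
r[6] = max(3+25, 11+22, 10+14, 18+11, 20+3, 22+0) = 33
r[7] = max(3+33, 11+25, 10+22, …, 22+3, 25+0) = 36
r[8] = max(3+36, 11+33, 10+25, …, 25+3, 19+0) = 44
r[9] = max(3+44, 11+36, 10+33, …, 19+3, 51+0) = 51
r[10] = max(3+51, 11+44, 10+36, …, 51+3, 27+0) = 55
r[11] = max(3+55, 11+51, 10+44, …, 27+3, 59+0) = 62
r[12] = max(3+62, 11+55, 10+51, …, 59+3, 51+0) = 66
r[13] = max(3+66, 11+62, 10+55, …, 51+3, 32+0) = 73
Maximum revenue is €73.
Now minimize piece count subject to staying optimal: for each k, pieces[k] = 1 + min over i with p[i]+r[k−i]=r[k] of pieces[k−i].
pieces[10] = 5
pieces[11] = 2
pieces[12] = 6
pieces[13] = 3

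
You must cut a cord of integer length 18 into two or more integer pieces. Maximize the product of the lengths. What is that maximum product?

729

Define m[k] = max over 1≤i<k of i · max(k−i, m[k−i]); the inner max lets the remainder stay uncut if that's better.
m[2] = 1*max(1,0) = 1*1 = 1
m[3] = 1*max(2,1) = 1*2 = 2
m[4] = 2*max(2,1) = 2*2 = 4
m[5] = 2*max(3,2) = 2*3 = 6
m[6] = 3*max(3,2) = 3*3 = 9
m[7] = 2*max(5,6) = 2*6 = 12
m[8] = 2*max(6,9) = 2*9 = 18
m[9] = 3*max(6,9) = 3*9 = 27
m[10] = 2*max(8,18) = 2*18 = 36
m[11] = 2*max(9,27) = 2*27 = 54
m[12] = 3*max(9,27) = 3*27 = 81
m[13] = 2*max(11,54) = 2*54 = 108
m[14] = 2*max(12,81) = 2*81 = 162
m[15] = 3*max(12,81) = 3*81 = 243
m[16] = 2*max(14,162) = 2*162 = 324
m[17] = 2*max(15,243) = 2*243 = 486
m[18] = 3*max(15,243) = 3*243 = 729
One optimal split: 3 + 3 + 3 + 3 + 3 + 3; product 3*3*3*3*3*3 = 729.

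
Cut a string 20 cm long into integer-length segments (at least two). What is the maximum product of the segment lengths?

Let g[k] be the best product for length k (with at least one cut). For each first piece i, the rest contributes max(k−i, g[k−i]).
Small cases: g[2]=1, g[3]=2, g[4]=4, g[5]=6, g[6]=9, g[7]=12, g[8]=18, g[9]=27, g[10]=36, g[11]=54, g[12]=81, g[13]=108.
g[14] = 2×max(12,81) = 2×81 = 162
g[15] = 3×max(12,81) = 3×81 = 243
g[16] = 2×max(14,162) = 2×162 = 324
g[17] = 2×max(15,243) = 2×243 = 486
g[18] = 3×max(15,243) = 3×243 = 729
g[19] = 2×max(17,486) = 2×486 = 972
g[20] = 2×max(18,729) = 2×729 = 1458
One optimal split: 3 + 3 + 3 + 3 + 3 + 3 + 2; product 3×3×3×3×3×3×2 = 1458.

1458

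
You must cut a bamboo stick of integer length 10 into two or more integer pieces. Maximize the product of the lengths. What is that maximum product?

36

Let m[k] be the best product for length k (with at least one cut). For each first piece i, the rest contributes max(k−i, m[k−i]).
m[2] = 1*max(1,0) = 1*1 = 1
m[3] = 1*max(2,1) = 1*2 = 2
m[4] = 2*max(2,1) = 2*2 = 4
m[5] = 2*max(3,2) = 2*3 = 6
m[6] = 3*max(3,2) = 3*3 = 9
m[7] = 2*max(5,6) = 2*6 = 12
m[8] = 2*max(6,9) = 2*9 = 18
m[9] = 3*max(6,9) = 3*9 = 27
m[10] = 2*max(8,18) = 2*18 = 36
One optimal split: 3 + 3 + 2 + 2; product 3*3*2*2 = 36.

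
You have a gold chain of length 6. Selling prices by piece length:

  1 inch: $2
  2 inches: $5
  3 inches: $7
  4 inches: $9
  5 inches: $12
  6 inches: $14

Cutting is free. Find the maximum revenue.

15

Build v[k] bottom-up: v[k] = max over allowed piece i of (p[i] + v[k−i]).
v[1] = 2
v[2] = 5
v[3] = 7  (first piece 1, then v[2]=5)
v[4] = 10  (first piece 2, then v[2]=5)
v[5] = 12  (first piece 1, then v[4]=10)
v[6] = 15  (first piece 2, then v[4]=10)
One optimal cutting: 2 + 2 + 2 → $5 + $5 + $5 = $15.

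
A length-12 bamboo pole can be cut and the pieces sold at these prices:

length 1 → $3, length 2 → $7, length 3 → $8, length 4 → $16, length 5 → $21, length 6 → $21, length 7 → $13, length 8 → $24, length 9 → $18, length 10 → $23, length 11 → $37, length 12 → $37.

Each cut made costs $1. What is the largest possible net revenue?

47

Let net[k] be the best obtainable value from length k. For each k, try every first piece i and keep the best of price[i] + net[k−i] minus the 1 cut fee when i<k.
net[1] = 3
net[2] = max(3+3-1, 7+0) = 7
net[3] = max(3+7-1, 7+3-1, 8+0) = 9
net[4] = max(3+9-1, 7+7-1, 8+3-1, 16+0) = 16
net[5] = max(3+16-1, 7+9-1, 8+7-1, 16+3-1, 21+0) = 21
net[6] = max(3+21-1, 7+16-1, 8+9-1, 16+7-1, 21+3-1, 21+0) = 23
net[7] = max(3+23-1, 7+21-1, 8+16-1, …, 21+3-1, 13+0) = 27
net[8] = max(3+27-1, 7+23-1, 8+21-1, …, 13+3-1, 24+0) = 31
net[9] = max(3+31-1, 7+27-1, 8+23-1, …, 24+3-1, 18+0) = 36
net[10] = max(3+36-1, 7+31-1, 8+27-1, …, 18+3-1, 23+0) = 41
net[11] = max(3+41-1, 7+36-1, 8+31-1, …, 23+3-1, 37+0) = 43
net[12] = max(3+43-1, 7+41-1, 8+36-1, …, 37+3-1, 37+0) = 47
One optimal plan: pieces 5 + 5 + 2 (2 cuts) → $49 − $2 = $47.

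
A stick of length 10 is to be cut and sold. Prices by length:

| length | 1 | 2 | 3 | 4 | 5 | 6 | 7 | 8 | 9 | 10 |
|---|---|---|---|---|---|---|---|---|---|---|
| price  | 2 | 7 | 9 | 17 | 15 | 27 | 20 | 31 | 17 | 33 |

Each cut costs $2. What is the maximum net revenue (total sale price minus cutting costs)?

42

Build v[k] bottom-up: v[k] = max over allowed piece i of (p[i] + v[k−i]) − 2 per cut.
v[1] = 2
v[2] = 7
v[3] = 9
v[4] = 17
v[5] = 17  (first piece 1, then v[4]=17)
v[6] = 27
v[7] = 27  (first piece 1, then v[6]=27)
v[8] = 32  (first piece 2, then v[6]=27)
v[9] = 34  (first piece 3, then v[6]=27)
v[10] = 42  (first piece 4, then v[6]=27)
One optimal plan: pieces 6 + 4 (1 cut) → $44 − $2 = $42.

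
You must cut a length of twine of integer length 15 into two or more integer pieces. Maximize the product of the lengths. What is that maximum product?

243

Let g[k] be the best product for length k (with at least one cut). For each first piece i, the rest contributes max(k−i, g[k−i]).
Small cases: g[2]=1, g[3]=2, g[4]=4, g[5]=6, g[6]=9, g[7]=12, g[8]=18, g[9]=27.
g[10] = max(1*27, 2*18, 3*12, …, 8*2, 9*1) = 36
g[11] = max(1*36, 2*27, 3*18, …, 9*2, 10*1) = 54
g[12] = max(1*54, 2*36, 3*27, …, 10*2, 11*1) = 81
g[13] = max(1*81, 2*54, 3*36, …, 11*2, 12*1) = 108
g[14] = max(1*108, 2*81, 3*54, …, 12*2, 13*1) = 162
g[15] = max(1*162, 2*108, 3*81, …, 13*2, 14*1) = 243
One optimal split: 3 + 3 + 3 + 3 + 3; product 3*3*3*3*3 = 243.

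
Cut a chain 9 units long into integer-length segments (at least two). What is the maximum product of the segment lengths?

27

Define P[k] = max over 1≤i<k of i · max(k−i, P[k−i]); the inner max lets the remainder stay uncut if that's better.
P[2] = 1*max(1,0) = 1*1 = 1
P[3] = max(1*2, 2*1) = 2
P[4] = max(1*3, 2*2, 3*1) = 4
P[5] = max(1*4, 2*3, 3*2, 4*1) = 6
P[6] = max(1*6, 2*4, 3*3, 4*2, 5*1) = 9
P[7] = max(1*9, 2*6, 3*4, 4*3, 5*2, 6*1) = 12
P[8] = max(1*12, 2*9, 3*6, …, 6*2, 7*1) = 18
P[9] = max(1*18, 2*12, 3*9, …, 7*2, 8*1) = 27
One optimal split: 3 + 3 + 3; product 3*3*3 = 27.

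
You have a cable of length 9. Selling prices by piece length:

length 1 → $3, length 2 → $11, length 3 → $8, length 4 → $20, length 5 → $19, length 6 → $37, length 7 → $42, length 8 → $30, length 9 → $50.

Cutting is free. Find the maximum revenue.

Build best[k] bottom-up: best[k] = max over allowed piece i of (p[i] + best[k−i]).
best[1] = 3
best[2] = max(3+3, 11+0) = 11
best[3] = max(3+11, 11+3, 8+0) = 14
best[4] = max(3+14, 11+11, 8+3, 20+0) = 22
best[5] = max(3+22, 11+14, 8+11, 20+3, 19+0) = 25
best[6] = max(3+25, 11+22, 8+14, 20+11, 19+3, 37+0) = 37
best[7] = max(3+37, 11+25, 8+22, …, 37+3, 42+0) = 42
best[8] = max(3+42, 11+37, 8+25, …, 42+3, 30+0) = 48
best[9] = max(3+48, 11+42, 8+37, …, 30+3, 50+0) = 53
One optimal cutting: 7 + 2 → $42 + $11 = $53.

53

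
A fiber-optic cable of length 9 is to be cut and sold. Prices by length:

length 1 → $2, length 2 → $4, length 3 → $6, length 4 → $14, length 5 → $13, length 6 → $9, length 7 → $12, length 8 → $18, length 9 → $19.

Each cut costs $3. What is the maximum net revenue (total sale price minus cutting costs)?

24

Build v[k] bottom-up: v[k] = max over allowed piece i of (p[i] + v[k−i]) − 3 per cut.
v[1] = 2
v[2] = max(2+2-3, 4+0) = 4
v[3] = max(2+4-3, 4+2-3, 6+0) = 6
v[4] = max(2+6-3, 4+4-3, 6+2-3, 14+0) = 14
v[5] = max(2+14-3, 4+6-3, 6+4-3, 14+2-3, 13+0) = 13
v[6] = max(2+13-3, 4+14-3, 6+6-3, 14+4-3, 13+2-3, 9+0) = 15
v[7] = max(2+15-3, 4+13-3, 6+14-3, …, 9+2-3, 12+0) = 17
v[8] = max(2+17-3, 4+15-3, 6+13-3, …, 12+2-3, 18+0) = 25
v[9] = max(2+25-3, 4+17-3, 6+15-3, …, 18+2-3, 19+0) = 24
One optimal plan: pieces 4 + 4 + 1 (2 cuts) → $30 − $6 = $24.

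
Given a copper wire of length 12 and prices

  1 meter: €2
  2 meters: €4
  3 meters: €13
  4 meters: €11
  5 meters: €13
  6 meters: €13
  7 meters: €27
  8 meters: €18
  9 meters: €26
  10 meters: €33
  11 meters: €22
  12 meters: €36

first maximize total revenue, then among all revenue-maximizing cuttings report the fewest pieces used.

4

Build r[k] bottom-up: r[k] = max over allowed piece i of (p[i] + r[k−i]).
r[1] = 2
r[2] = max(2+2, 4+0) = 4
r[3] = max(2+4, 4+2, 13+0) = 13
r[4] = max(2+13, 4+4, 13+2, 11+0) = 15
r[5] = max(2+15, 4+13, 13+4, 11+2, 13+0) = 17
r[6] = max(2+17, 4+15, 13+13, 11+4, 13+2, 13+0) = 26
r[7] = max(2+26, 4+17, 13+15, …, 13+2, 27+0) = 28
r[8] = max(2+28, 4+26, 13+17, …, 27+2, 18+0) = 30
r[9] = max(2+30, 4+28, 13+26, …, 18+2, 26+0) = 39
r[10] = max(2+39, 4+30, 13+28, …, 26+2, 33+0) = 41
r[11] = max(2+41, 4+39, 13+30, …, 33+2, 22+0) = 43
r[12] = max(2+43, 4+41, 13+39, …, 22+2, 36+0) = 52
Maximum revenue is €52.
Now minimize piece count subject to staying optimal: for each k, pieces[k] = 1 + min over i with p[i]+r[k−i]=r[k] of pieces[k−i].
pieces[9] = 3
pieces[10] = 4
pieces[11] = 4
pieces[12] = 4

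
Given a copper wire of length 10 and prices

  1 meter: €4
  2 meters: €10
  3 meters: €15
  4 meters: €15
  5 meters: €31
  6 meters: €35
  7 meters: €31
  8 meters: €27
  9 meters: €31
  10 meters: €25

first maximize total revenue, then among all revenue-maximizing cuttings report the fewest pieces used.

Build r[k] bottom-up: r[k] = max over allowed piece i of (p[i] + r[k−i]).
r[1] = 4
r[2] = max(4+4, 10+0) = 10
r[3] = max(4+10, 10+4, 15+0) = 15
r[4] = max(4+15, 10+10, 15+4, 15+0) = 20
r[5] = max(4+20, 10+15, 15+10, 15+4, 31+0) = 31
r[6] = max(4+31, 10+20, 15+15, 15+10, 31+4, 35+0) = 35
r[7] = max(4+35, 10+31, 15+20, …, 35+4, 31+0) = 41
r[8] = max(4+41, 10+35, 15+31, …, 31+4, 27+0) = 46
r[9] = max(4+46, 10+41, 15+35, …, 27+4, 31+0) = 51
r[10] = max(4+51, 10+46, 15+41, …, 31+4, 25+0) = 62
Maximum revenue is €62.
Now minimize piece count subject to staying optimal: for each k, pieces[k] = 1 + min over i with p[i]+r[k−i]=r[k] of pieces[k−i].
pieces[7] = 2
pieces[8] = 2
pieces[9] = 3
pieces[10] = 2

2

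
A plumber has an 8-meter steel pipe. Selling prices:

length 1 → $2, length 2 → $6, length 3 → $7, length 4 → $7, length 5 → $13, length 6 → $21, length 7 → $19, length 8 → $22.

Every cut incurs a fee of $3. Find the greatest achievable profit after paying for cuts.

24

Let net[k] be the best obtainable value from length k. For each k, try every first piece i and keep the best of price[i] + net[k−i] minus the 3 cut fee when i<k.
net[1] = 2
net[2] = max(2+2-3, 6+0) = 6
net[3] = max(2+6-3, 6+2-3, 7+0) = 7
net[4] = max(2+7-3, 6+6-3, 7+2-3, 7+0) = 9
net[5] = max(2+9-3, 6+7-3, 7+6-3, 7+2-3, 13+0) = 13
net[6] = max(2+13-3, 6+9-3, 7+7-3, 7+6-3, 13+2-3, 21+0) = 21
net[7] = max(2+21-3, 6+13-3, 7+9-3, …, 21+2-3, 19+0) = 20
net[8] = max(2+20-3, 6+21-3, 7+13-3, …, 19+2-3, 22+0) = 24
One optimal plan: pieces 6 + 2 (1 cut) → $27 − $3 = $24.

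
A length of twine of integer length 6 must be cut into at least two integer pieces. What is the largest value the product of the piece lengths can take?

9

Let P[k] be the best product for length k (with at least one cut). For each first piece i, the rest contributes max(k−i, P[k−i]).
P[2] = 1×max(1,0) = 1×1 = 1
P[3] = 1×max(2,1) = 1×2 = 2
P[4] = 2×max(2,1) = 2×2 = 4
P[5] = 2×max(3,2) = 2×3 = 6
P[6] = 3×max(3,2) = 3×3 = 9
One optimal split: 3 + 3; product 3×3 = 9.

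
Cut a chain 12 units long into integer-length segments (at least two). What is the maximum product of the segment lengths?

Fill f[k] for k=2..12: at each k try every first piece i and multiply by the better of (k−i) uncut or f[k−i].
f[2] = 1×max(1,0) = 1×1 = 1
f[3] = 1×max(2,1) = 1×2 = 2
f[4] = 2×max(2,1) = 2×2 = 4
f[5] = 2×max(3,2) = 2×3 = 6
f[6] = 3×max(3,2) = 3×3 = 9
f[7] = 2×max(5,6) = 2×6 = 12
f[8] = 2×max(6,9) = 2×9 = 18
f[9] = 3×max(6,9) = 3×9 = 27
f[10] = 2×max(8,18) = 2×18 = 36
f[11] = 2×max(9,27) = 2×27 = 54
f[12] = 3×max(9,27) = 3×27 = 81
One optimal split: 3 + 3 + 3 + 3; product 3×3×3×3 = 81.

81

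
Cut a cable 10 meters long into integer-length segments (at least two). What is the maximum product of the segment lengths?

36

Let prod[k] be the best product for length k (with at least one cut). For each first piece i, the rest contributes max(k−i, prod[k−i]).
Small cases: prod[2]=1, prod[3]=2.
prod[4] = max(1·3, 2·2, 3·1) = 4
prod[5] = max(1·4, 2·3, 3·2, 4·1) = 6
prod[6] = max(1·6, 2·4, 3·3, 4·2, 5·1) = 9
prod[7] = max(1·9, 2·6, 3·4, 4·3, 5·2, 6·1) = 12
prod[8] = max(1·12, 2·9, 3·6, …, 6·2, 7·1) = 18
prod[9] = max(1·18, 2·12, 3·9, …, 7·2, 8·1) = 27
prod[10] = max(1·27, 2·18, 3·12, …, 8·2, 9·1) = 36
One optimal split: 3 + 3 + 2 + 2; product 3·3·2·2 = 36.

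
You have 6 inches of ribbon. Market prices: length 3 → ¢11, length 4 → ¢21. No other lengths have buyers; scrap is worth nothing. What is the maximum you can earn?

Build f[k] bottom-up: f[k] = max over allowed piece i of (p[i] + f[k−i]).
f[1] = 0
f[2] = 0
f[3] = 11
f[4] = 21
f[5] = 21
f[6] = 22  (first piece 3, then f[3]=11)
One optimal cutting: 3 + 3 → ¢22.

22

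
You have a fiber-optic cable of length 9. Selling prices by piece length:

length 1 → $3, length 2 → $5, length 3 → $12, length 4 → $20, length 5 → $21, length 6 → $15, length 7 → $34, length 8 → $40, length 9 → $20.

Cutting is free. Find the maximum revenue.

43

Consider every possible first cut. r[k] is the best of p[i]+r[k−i] over all sellable i≤k.
r[1] = 3
r[2] = max(3+3, 5+0) = 6
r[3] = max(3+6, 5+3, 12+0) = 12
r[4] = max(3+12, 5+6, 12+3, 20+0) = 20
r[5] = max(3+20, 5+12, 12+6, 20+3, 21+0) = 23
r[6] = max(3+23, 5+20, 12+12, 20+6, 21+3, 15+0) = 26
r[7] = max(3+26, 5+23, 12+20, …, 15+3, 34+0) = 34
r[8] = max(3+34, 5+26, 12+23, …, 34+3, 40+0) = 40
r[9] = max(3+40, 5+34, 12+26, …, 40+3, 20+0) = 43
One optimal cutting: 4 + 4 + 1 → $20 + $20 + $3 = $43.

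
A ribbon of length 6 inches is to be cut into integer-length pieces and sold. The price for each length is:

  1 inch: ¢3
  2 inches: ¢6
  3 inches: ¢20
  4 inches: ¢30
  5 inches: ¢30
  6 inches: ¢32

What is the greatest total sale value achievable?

40

Consider every possible first cut. r[k] is the best of p[i]+r[k−i] over all sellable i≤k.
r[1] = 3
r[2] = 6  (first piece 1, then r[1]=3)
r[3] = 20
r[4] = 30
r[5] = 33  (first piece 1, then r[4]=30)
r[6] = 40  (first piece 3, then r[3]=20)
One optimal cutting: 3 + 3 → ¢20 + ¢20 = ¢40.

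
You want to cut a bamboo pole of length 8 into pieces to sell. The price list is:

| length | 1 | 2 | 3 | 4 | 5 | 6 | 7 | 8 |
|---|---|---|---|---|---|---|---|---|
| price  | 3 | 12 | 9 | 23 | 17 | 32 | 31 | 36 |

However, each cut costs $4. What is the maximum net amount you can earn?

42

Let net[k] be the best obtainable value from length k. For each k, try every first piece i and keep the best of price[i] + net[k−i] minus the 4 cut fee when i<k.
net[1] = 3
net[2] = max(3+3-4, 12+0) = 12
net[3] = max(3+12-4, 12+3-4, 9+0) = 11
net[4] = max(3+11-4, 12+12-4, 9+3-4, 23+0) = 23
net[5] = max(3+23-4, 12+11-4, 9+12-4, 23+3-4, 17+0) = 22
net[6] = max(3+22-4, 12+23-4, 9+11-4, 23+12-4, 17+3-4, 32+0) = 32
net[7] = max(3+32-4, 12+22-4, 9+23-4, …, 32+3-4, 31+0) = 31
net[8] = max(3+31-4, 12+32-4, 9+22-4, …, 31+3-4, 36+0) = 42
One optimal plan: pieces 4 + 4 (1 cut) → $46 − $4 = $42.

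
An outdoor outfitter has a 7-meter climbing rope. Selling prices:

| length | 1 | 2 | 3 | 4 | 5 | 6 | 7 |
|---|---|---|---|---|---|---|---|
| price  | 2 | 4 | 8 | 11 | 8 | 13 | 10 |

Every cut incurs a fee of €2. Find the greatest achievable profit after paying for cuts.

17

Consider every possible first cut. v[k] is the best of p[i]+v[k−i] over all sellable i≤k, charging 2 whenever i<k.
v[1] = 2
v[2] = max(2+2-2, 4+0) = 4
v[3] = max(2+4-2, 4+2-2, 8+0) = 8
v[4] = max(2+8-2, 4+4-2, 8+2-2, 11+0) = 11
v[5] = max(2+11-2, 4+8-2, 8+4-2, 11+2-2, 8+0) = 11
v[6] = max(2+11-2, 4+11-2, 8+8-2, 11+4-2, 8+2-2, 13+0) = 14
v[7] = max(2+14-2, 4+11-2, 8+11-2, …, 13+2-2, 10+0) = 17
One optimal plan: pieces 4 + 3 (1 cut) → €19 − €2 = €17.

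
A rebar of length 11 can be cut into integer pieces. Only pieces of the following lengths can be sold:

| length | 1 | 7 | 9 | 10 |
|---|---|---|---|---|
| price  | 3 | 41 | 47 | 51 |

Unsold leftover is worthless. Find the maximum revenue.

Consider every possible first cut. r[k] is the best of p[i]+r[k−i] over all sellable i≤k.
r[1] = 3
r[2] = 6  (first piece 1, then r[1]=3)
r[3] = 9  (first piece 1, then r[2]=6)
r[4] = 12  (first piece 1, then r[3]=9)
r[5] = 15  (first piece 1, then r[4]=12)
r[6] = 18  (first piece 1, then r[5]=15)
r[7] = max(3+18, 41+0) = 41
r[8] = max(3+41, 41+3) = 44
r[9] = max(3+44, 41+6, 47+0) = 47
r[10] = max(3+47, 41+9, 47+3, 51+0) = 51
r[11] = max(3+51, 41+12, 47+6, 51+3) = 54
One optimal cutting: 10 + 1 → ₹54.

54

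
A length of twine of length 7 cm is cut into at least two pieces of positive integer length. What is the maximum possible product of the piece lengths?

12

Define prod[k] = max over 1≤i<k of i · max(k−i, prod[k−i]); the inner max lets the remainder stay uncut if that's better.
prod[2] = 1*max(1,0) = 1*1 = 1
prod[3] = 1*max(2,1) = 1*2 = 2
prod[4] = 2*max(2,1) = 2*2 = 4
prod[5] = 2*max(3,2) = 2*3 = 6
prod[6] = 3*max(3,2) = 3*3 = 9
prod[7] = 2*max(5,6) = 2*6 = 12
One optimal split: 3 + 2 + 2; product 3*2*2 = 12.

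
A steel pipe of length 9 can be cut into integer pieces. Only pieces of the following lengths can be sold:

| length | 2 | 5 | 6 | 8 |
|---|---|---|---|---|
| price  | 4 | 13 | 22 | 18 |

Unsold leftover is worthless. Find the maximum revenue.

Consider every possible first cut. r[k] is the best of p[i]+r[k−i] over all sellable i≤k.
r[1] = 0
r[2] = 4
r[3] = 4
r[4] = 8  (first piece 2, then r[2]=4)
r[5] = 13
r[6] = 22
r[7] = 22
r[8] = 26  (first piece 2, then r[6]=22)
r[9] = 26
One optimal cutting: pieces 6 + 2 with 1 meter of scrap → $26.

26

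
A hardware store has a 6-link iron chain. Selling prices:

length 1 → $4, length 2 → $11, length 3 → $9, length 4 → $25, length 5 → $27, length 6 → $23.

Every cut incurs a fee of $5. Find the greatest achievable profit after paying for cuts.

31

Consider every possible first cut. net[k] is the best of p[i]+net[k−i] over all sellable i≤k, charging 5 whenever i<k.
net[1] = 4
net[2] = max(4+4-5, 11+0) = 11
net[3] = max(4+11-5, 11+4-5, 9+0) = 10
net[4] = max(4+10-5, 11+11-5, 9+4-5, 25+0) = 25
net[5] = max(4+25-5, 11+10-5, 9+11-5, 25+4-5, 27+0) = 27
net[6] = max(4+27-5, 11+25-5, 9+10-5, 25+11-5, 27+4-5, 23+0) = 31
One optimal plan: pieces 4 + 2 (1 cut) → $36 − $5 = $31.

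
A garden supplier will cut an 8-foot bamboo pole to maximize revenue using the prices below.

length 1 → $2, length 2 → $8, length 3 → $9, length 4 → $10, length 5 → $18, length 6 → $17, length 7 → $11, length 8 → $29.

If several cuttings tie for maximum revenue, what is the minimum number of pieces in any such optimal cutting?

4

Consider every possible first cut. r[k] is the best of p[i]+r[k−i] over all sellable i≤k.
r[1] = 2
r[2] = max(2+2, 8+0) = 8
r[3] = max(2+8, 8+2, 9+0) = 10
r[4] = max(2+10, 8+8, 9+2, 10+0) = 16
r[5] = max(2+16, 8+10, 9+8, 10+2, 18+0) = 18
r[6] = max(2+18, 8+16, 9+10, 10+8, 18+2, 17+0) = 24
r[7] = max(2+24, 8+18, 9+16, …, 17+2, 11+0) = 26
r[8] = max(2+26, 8+24, 9+18, …, 11+2, 29+0) = 32
Maximum revenue is $32.
Now minimize piece count subject to staying optimal: for each k, pieces[k] = 1 + min over i with p[i]+r[k−i]=r[k] of pieces[k−i].
pieces[5] = 1
pieces[6] = 3
pieces[7] = 2
pieces[8] = 4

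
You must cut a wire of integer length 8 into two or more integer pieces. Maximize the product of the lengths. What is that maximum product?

Define g[k] = max over 1≤i<k of i · max(k−i, g[k−i]); the inner max lets the remainder stay uncut if that's better.
g[2] = 1×max(1,0) = 1×1 = 1
g[3] = max(1×2, 2×1) = 2
g[4] = max(1×3, 2×2, 3×1) = 4
g[5] = max(1×4, 2×3, 3×2, 4×1) = 6
g[6] = max(1×6, 2×4, 3×3, 4×2, 5×1) = 9
g[7] = max(1×9, 2×6, 3×4, 4×3, 5×2, 6×1) = 12
g[8] = max(1×12, 2×9, 3×6, …, 6×2, 7×1) = 18
One optimal split: 3 + 3 + 2; product 3×3×2 = 18.

18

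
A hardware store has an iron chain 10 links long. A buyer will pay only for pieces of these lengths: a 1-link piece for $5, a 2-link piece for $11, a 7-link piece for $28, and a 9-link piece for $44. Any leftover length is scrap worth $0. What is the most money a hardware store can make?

55

Build best[k] bottom-up: best[k] = max over allowed piece i of (p[i] + best[k−i]).
best[1] = 5
best[2] = max(5+5, 11+0) = 11
best[3] = max(5+11, 11+5) = 16
best[4] = max(5+16, 11+11) = 22
best[5] = max(5+22, 11+16) = 27
best[6] = max(5+27, 11+22) = 33
best[7] = max(5+33, 11+27, 28+0) = 38
best[8] = max(5+38, 11+33, 28+5) = 44
best[9] = max(5+44, 11+38, 28+11, 44+0) = 49
best[10] = max(5+49, 11+44, 28+16, 44+5) = 55
One optimal cutting: 2 + 2 + 2 + 2 + 2 → $55.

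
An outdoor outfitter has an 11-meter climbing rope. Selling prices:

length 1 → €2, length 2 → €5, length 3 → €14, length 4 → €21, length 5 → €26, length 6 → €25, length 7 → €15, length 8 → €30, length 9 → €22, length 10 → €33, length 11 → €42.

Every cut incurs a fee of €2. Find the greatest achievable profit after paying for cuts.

52

Let r[k] be the best obtainable value from length k. For each k, try every first piece i and keep the best of price[i] + r[k−i] minus the 2 cut fee when i<k.
r[1] = 2
r[2] = 5
r[3] = 14
r[4] = 21
r[5] = 26
r[6] = 26  (first piece 1, then r[5]=26)
r[7] = 33  (first piece 3, then r[4]=21)
r[8] = 40  (first piece 4, then r[4]=21)
r[9] = 45  (first piece 4, then r[5]=26)
r[10] = 50  (first piece 5, then r[5]=26)
r[11] = 52  (first piece 3, then r[8]=40)
One optimal plan: pieces 4 + 4 + 3 (2 cuts) → €56 − €4 = €52.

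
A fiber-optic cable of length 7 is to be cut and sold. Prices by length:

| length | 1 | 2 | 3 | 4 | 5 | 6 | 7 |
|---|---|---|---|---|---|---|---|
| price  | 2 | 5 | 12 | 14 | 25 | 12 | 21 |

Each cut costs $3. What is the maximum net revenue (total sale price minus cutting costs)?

Consider every possible first cut. v[k] is the best of p[i]+v[k−i] over all sellable i≤k, charging 3 whenever i<k.
v[1] = 2
v[2] = 5
v[3] = 12
v[4] = 14
v[5] = 25
v[6] = 24  (first piece 1, then v[5]=25)
v[7] = 27  (first piece 2, then v[5]=25)
One optimal plan: pieces 5 + 2 (1 cut) → $30 − $3 = $27.

27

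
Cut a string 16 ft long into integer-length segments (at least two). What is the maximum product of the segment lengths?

324

Define prod[k] = max over 1≤i<k of i · max(k−i, prod[k−i]); the inner max lets the remainder stay uncut if that's better.
prod[2] = 1×max(1,0) = 1×1 = 1
prod[3] = max(1×2, 2×1) = 2
prod[4] = max(1×3, 2×2, 3×1) = 4
prod[5] = max(1×4, 2×3, 3×2, 4×1) = 6
prod[6] = max(1×6, 2×4, 3×3, 4×2, 5×1) = 9
prod[7] = max(1×9, 2×6, 3×4, 4×3, 5×2, 6×1) = 12
prod[8] = max(1×12, 2×9, 3×6, …, 6×2, 7×1) = 18
prod[9] = max(1×18, 2×12, 3×9, …, 7×2, 8×1) = 27
prod[10] = max(1×27, 2×18, 3×12, …, 8×2, 9×1) = 36
prod[11] = max(1×36, 2×27, 3×18, …, 9×2, 10×1) = 54
prod[12] = max(1×54, 2×36, 3×27, …, 10×2, 11×1) = 81
prod[13] = max(1×81, 2×54, 3×36, …, 11×2, 12×1) = 108
prod[14] = max(1×108, 2×81, 3×54, …, 12×2, 13×1) = 162
prod[15] = max(1×162, 2×108, 3×81, …, 13×2, 14×1) = 243
prod[16] = max(1×243, 2×162, 3×108, …, 14×2, 15×1) = 324
One optimal split: 3 + 3 + 3 + 3 + 2 + 2; product 3×3×3×3×2×2 = 324.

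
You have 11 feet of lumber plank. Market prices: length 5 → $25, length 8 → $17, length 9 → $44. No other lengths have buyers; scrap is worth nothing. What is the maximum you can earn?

50

Consider every possible first cut. f[k] is the best of p[i]+f[k−i] over all sellable i≤k.
f[1] = 0
f[2] = 0
f[3] = 0
f[4] = 0
f[5] = 25
f[6] = 25
f[7] = 25
f[8] = max(25+0, 17+0) = 25
f[9] = max(25+0, 17+0, 44+0) = 44
f[10] = max(25+25, 17+0, 44+0) = 50
f[11] = max(25+25, 17+0, 44+0) = 50
One optimal cutting: pieces 5 + 5 with 1 foot of scrap → $50.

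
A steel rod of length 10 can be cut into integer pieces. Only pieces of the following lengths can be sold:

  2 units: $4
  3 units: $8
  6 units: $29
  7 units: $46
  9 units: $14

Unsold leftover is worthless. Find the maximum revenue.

Build r[k] bottom-up: r[k] = max over allowed piece i of (p[i] + r[k−i]).
r[1] = 0
r[2] = 4
r[3] = 8
r[4] = 8
r[5] = 12  (first piece 2, then r[3]=8)
r[6] = 29
r[7] = 46
r[8] = 46
r[9] = 50  (first piece 2, then r[7]=46)
r[10] = 54  (first piece 3, then r[7]=46)
One optimal cutting: 7 + 3 → $54.

54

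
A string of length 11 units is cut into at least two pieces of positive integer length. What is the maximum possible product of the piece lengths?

54

Fill m[k] for k=2..11: at each k try every first piece i and multiply by the better of (k−i) uncut or m[k−i].
m[2] = 1×max(1,0) = 1×1 = 1
m[3] = 1×max(2,1) = 1×2 = 2
m[4] = 2×max(2,1) = 2×2 = 4
m[5] = 2×max(3,2) = 2×3 = 6
m[6] = 3×max(3,2) = 3×3 = 9
m[7] = 2×max(5,6) = 2×6 = 12
m[8] = 2×max(6,9) = 2×9 = 18
m[9] = 3×max(6,9) = 3×9 = 27
m[10] = 2×max(8,18) = 2×18 = 36
m[11] = 2×max(9,27) = 2×27 = 54
One optimal split: 3 + 3 + 3 + 2; product 3×3×3×2 = 54.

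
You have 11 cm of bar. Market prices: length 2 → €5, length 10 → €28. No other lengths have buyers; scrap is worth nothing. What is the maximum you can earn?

28

Build r[k] bottom-up: r[k] = max over allowed piece i of (p[i] + r[k−i]).
r[1] = 0
r[2] = 5
r[3] = 5
r[4] = 10  (first piece 2, then r[2]=5)
r[5] = 10
r[6] = 15  (first piece 2, then r[4]=10)
r[7] = 15
r[8] = 20  (first piece 2, then r[6]=15)
r[9] = 20
r[10] = 28
r[11] = 28
One optimal cutting: pieces 10 with 1 cm of scrap → €28.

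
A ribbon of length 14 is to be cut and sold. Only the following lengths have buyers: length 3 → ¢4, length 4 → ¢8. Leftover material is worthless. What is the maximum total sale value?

24

Let f[k] be the best obtainable value from length k. For each k, try every first piece i and keep the best of price[i] + f[k−i].
f[1] = 0
f[2] = 0
f[3] = 4
f[4] = max(4+0, 8+0) = 8
f[5] = max(4+0, 8+0) = 8
f[6] = max(4+4, 8+0) = 8
f[7] = max(4+8, 8+4) = 12
f[8] = max(4+8, 8+8) = 16
f[9] = max(4+8, 8+8) = 16
f[10] = max(4+12, 8+8) = 16
f[11] = max(4+16, 8+12) = 20
f[12] = max(4+16, 8+16) = 24
f[13] = max(4+16, 8+16) = 24
f[14] = max(4+20, 8+16) = 24
One optimal cutting: pieces 4 + 4 + 4 with 2 inches of scrap → ¢24.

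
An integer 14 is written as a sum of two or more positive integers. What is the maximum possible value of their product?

162

Define P[k] = max over 1≤i<k of i · max(k−i, P[k−i]); the inner max lets the remainder stay uncut if that's better.
Small cases: P[2]=1, P[3]=2, P[4]=4, P[5]=6, P[6]=9, P[7]=12, P[8]=18, P[9]=27.
P[10] = 2×max(8,18) = 2×18 = 36
P[11] = 2×max(9,27) = 2×27 = 54
P[12] = 3×max(9,27) = 3×27 = 81
P[13] = 2×max(11,54) = 2×54 = 108
P[14] = 2×max(12,81) = 2×81 = 162
One optimal split: 3 + 3 + 3 + 3 + 2; product 3×3×3×3×2 = 162.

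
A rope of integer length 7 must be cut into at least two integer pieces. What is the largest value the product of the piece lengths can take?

Fill g[k] for k=2..7: at each k try every first piece i and multiply by the better of (k−i) uncut or g[k−i].
g[2] = 1*max(1,0) = 1*1 = 1
g[3] = max(1*2, 2*1) = 2
g[4] = max(1*3, 2*2, 3*1) = 4
g[5] = max(1*4, 2*3, 3*2, 4*1) = 6
g[6] = max(1*6, 2*4, 3*3, 4*2, 5*1) = 9
g[7] = max(1*9, 2*6, 3*4, 4*3, 5*2, 6*1) = 12
One optimal split: 3 + 2 + 2; product 3*2*2 = 12.

12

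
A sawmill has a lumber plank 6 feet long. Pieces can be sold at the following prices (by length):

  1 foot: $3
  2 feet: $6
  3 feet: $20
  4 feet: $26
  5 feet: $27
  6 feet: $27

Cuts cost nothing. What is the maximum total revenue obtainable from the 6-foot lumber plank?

Build r[k] bottom-up: r[k] = max over allowed piece i of (p[i] + r[k−i]).
r[1] = 3
r[2] = max(3+3, 6+0) = 6
r[3] = max(3+6, 6+3, 20+0) = 20
r[4] = max(3+20, 6+6, 20+3, 26+0) = 26
r[5] = max(3+26, 6+20, 20+6, 26+3, 27+0) = 29
r[6] = max(3+29, 6+26, 20+20, 26+6, 27+3, 27+0) = 40
One optimal cutting: 3 + 3 → $20 + $20 = $40.

40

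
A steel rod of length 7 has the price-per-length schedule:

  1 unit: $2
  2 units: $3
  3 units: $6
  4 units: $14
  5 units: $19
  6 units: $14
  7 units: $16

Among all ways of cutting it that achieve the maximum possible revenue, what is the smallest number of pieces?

3

Let r[k] be the best obtainable value from length k. For each k, try every first piece i and keep the best of price[i] + r[k−i].
r[1] = 2
r[2] = max(2+2, 3+0) = 4
r[3] = max(2+4, 3+2, 6+0) = 6
r[4] = max(2+6, 3+4, 6+2, 14+0) = 14
r[5] = max(2+14, 3+6, 6+4, 14+2, 19+0) = 19
r[6] = max(2+19, 3+14, 6+6, 14+4, 19+2, 14+0) = 21
r[7] = max(2+21, 3+19, 6+14, …, 14+2, 16+0) = 23
Maximum revenue is $23.
Now minimize piece count subject to staying optimal: for each k, pieces[k] = 1 + min over i with p[i]+r[k−i]=r[k] of pieces[k−i].
pieces[4] = 1
pieces[5] = 1
pieces[6] = 2
pieces[7] = 3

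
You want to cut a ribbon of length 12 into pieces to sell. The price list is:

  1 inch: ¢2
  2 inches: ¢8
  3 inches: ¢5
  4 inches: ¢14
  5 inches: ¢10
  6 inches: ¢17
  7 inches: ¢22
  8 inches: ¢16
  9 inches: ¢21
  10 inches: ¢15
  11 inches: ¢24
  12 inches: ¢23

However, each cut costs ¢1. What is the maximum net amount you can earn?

Build net[k] bottom-up: net[k] = max over allowed piece i of (p[i] + net[k−i]) − 1 per cut.
net[1] = 2
net[2] = max(2+2-1, 8+0) = 8
net[3] = max(2+8-1, 8+2-1, 5+0) = 9
net[4] = max(2+9-1, 8+8-1, 5+2-1, 14+0) = 15
net[5] = max(2+15-1, 8+9-1, 5+8-1, 14+2-1, 10+0) = 16
net[6] = max(2+16-1, 8+15-1, 5+9-1, 14+8-1, 10+2-1, 17+0) = 22
net[7] = max(2+22-1, 8+16-1, 5+15-1, …, 17+2-1, 22+0) = 23
net[8] = max(2+23-1, 8+22-1, 5+16-1, …, 22+2-1, 16+0) = 29
net[9] = max(2+29-1, 8+23-1, 5+22-1, …, 16+2-1, 21+0) = 30
net[10] = max(2+30-1, 8+29-1, 5+23-1, …, 21+2-1, 15+0) = 36
net[11] = max(2+36-1, 8+30-1, 5+29-1, …, 15+2-1, 24+0) = 37
net[12] = max(2+37-1, 8+36-1, 5+30-1, …, 24+2-1, 23+0) = 43
One optimal plan: pieces 2 + 2 + 2 + 2 + 2 + 2 (5 cuts) → ¢48 − ¢5 = ¢43.

43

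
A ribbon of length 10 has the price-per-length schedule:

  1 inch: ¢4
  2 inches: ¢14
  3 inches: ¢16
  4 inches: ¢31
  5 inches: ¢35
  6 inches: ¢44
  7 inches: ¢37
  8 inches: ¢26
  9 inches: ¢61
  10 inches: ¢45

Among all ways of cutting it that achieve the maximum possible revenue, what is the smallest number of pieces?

3

Build r[k] bottom-up: r[k] = max over allowed piece i of (p[i] + r[k−i]).
r[1] = 4
r[2] = max(4+4, 14+0) = 14
r[3] = max(4+14, 14+4, 16+0) = 18
r[4] = max(4+18, 14+14, 16+4, 31+0) = 31
r[5] = max(4+31, 14+18, 16+14, 31+4, 35+0) = 35
r[6] = max(4+35, 14+31, 16+18, 31+14, 35+4, 44+0) = 45
r[7] = max(4+45, 14+35, 16+31, …, 44+4, 37+0) = 49
r[8] = max(4+49, 14+45, 16+35, …, 37+4, 26+0) = 62
r[9] = max(4+62, 14+49, 16+45, …, 26+4, 61+0) = 66
r[10] = max(4+66, 14+62, 16+49, …, 61+4, 45+0) = 76
Maximum revenue is ¢76.
Now minimize piece count subject to staying optimal: for each k, pieces[k] = 1 + min over i with p[i]+r[k−i]=r[k] of pieces[k−i].
pieces[7] = 2
pieces[8] = 2
pieces[9] = 2
pieces[10] = 3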